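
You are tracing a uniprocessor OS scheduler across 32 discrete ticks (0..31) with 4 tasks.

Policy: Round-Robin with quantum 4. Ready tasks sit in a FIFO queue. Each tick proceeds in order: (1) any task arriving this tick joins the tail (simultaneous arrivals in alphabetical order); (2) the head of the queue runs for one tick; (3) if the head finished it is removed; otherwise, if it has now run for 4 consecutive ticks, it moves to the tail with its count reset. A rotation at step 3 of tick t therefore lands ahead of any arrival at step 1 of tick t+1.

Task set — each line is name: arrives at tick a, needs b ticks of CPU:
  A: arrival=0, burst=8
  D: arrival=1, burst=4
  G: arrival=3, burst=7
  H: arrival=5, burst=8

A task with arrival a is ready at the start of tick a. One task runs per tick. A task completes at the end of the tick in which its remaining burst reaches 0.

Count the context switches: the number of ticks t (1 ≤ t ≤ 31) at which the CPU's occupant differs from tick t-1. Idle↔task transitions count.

t=0: queue=[A] q_used=0 → run A
t=1: queue=[A,D] q_used=1 → run A
t=2: queue=[A,D] q_used=2 → run A
t=3: queue=[A,D,G] q_used=3 → run A
t=4: queue=[D,G,A] q_used=0 → run D
t=5: queue=[D,G,A,H] q_used=1 → run D
t=6: queue=[D,G,A,H] q_used=2 → run D
t=7: queue=[D,G,A,H] q_used=3 → run D
t=8: queue=[G,A,H] q_used=0 → run G
t=9: queue=[G,A,H] q_used=1 → run G
t=10: queue=[G,A,H] q_used=2 → run G
t=11: queue=[G,A,H] q_used=3 → run G
t=12: queue=[A,H,G] q_used=0 → run A
t=13: queue=[A,H,G] q_used=1 → run A
t=14: queue=[A,H,G] q_used=2 → run A
t=15: queue=[A,H,G] q_used=3 → run A
t=16: queue=[H,G] q_used=0 → run H
t=17: queue=[H,G] q_used=1 → run H
t=18: queue=[H,G] q_used=2 → run H
t=19: queue=[H,G] q_used=3 → run H
t=20: queue=[G,H] q_used=0 → run G
t=21: queue=[G,H] q_used=1 → run G
t=22: queue=[G,H] q_used=2 → run G
t=23: queue=[H] q_used=0 → run H
t=24: queue=[H] q_used=1 → run H
t=25: queue=[H] q_used=2 → run H
t=26: queue=[H] q_used=3 → run H
t=27: (idle)
t=28: (idle)
t=29: (idle)
t=30: (idle)
t=31: (idle)

context switches = 7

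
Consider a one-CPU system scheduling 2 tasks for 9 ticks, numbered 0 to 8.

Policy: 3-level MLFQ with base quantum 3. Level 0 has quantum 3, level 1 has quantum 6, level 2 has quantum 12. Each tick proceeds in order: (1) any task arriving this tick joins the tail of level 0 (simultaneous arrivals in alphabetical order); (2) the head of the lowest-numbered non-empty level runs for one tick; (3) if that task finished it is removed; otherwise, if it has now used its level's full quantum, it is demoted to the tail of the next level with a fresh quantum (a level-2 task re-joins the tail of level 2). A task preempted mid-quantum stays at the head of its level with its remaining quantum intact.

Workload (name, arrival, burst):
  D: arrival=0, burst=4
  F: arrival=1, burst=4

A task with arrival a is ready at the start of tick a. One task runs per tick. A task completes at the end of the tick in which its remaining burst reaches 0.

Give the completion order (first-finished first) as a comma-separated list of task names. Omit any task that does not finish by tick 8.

t=0: L0/L1/L2 = D/-/- → run D
t=1: L0/L1/L2 = DF/-/- → run D
t=2: L0/L1/L2 = DF/-/- → run D
t=3: L0/L1/L2 = F/D/- → run F
t=4: L0/L1/L2 = F/D/- → run F
t=5: L0/L1/L2 = F/D/- → run F
t=6: L0/L1/L2 = -/DF/- → run D
t=7: L0/L1/L2 = -/F/- → run F
t=8: (idle)

completion order = D, F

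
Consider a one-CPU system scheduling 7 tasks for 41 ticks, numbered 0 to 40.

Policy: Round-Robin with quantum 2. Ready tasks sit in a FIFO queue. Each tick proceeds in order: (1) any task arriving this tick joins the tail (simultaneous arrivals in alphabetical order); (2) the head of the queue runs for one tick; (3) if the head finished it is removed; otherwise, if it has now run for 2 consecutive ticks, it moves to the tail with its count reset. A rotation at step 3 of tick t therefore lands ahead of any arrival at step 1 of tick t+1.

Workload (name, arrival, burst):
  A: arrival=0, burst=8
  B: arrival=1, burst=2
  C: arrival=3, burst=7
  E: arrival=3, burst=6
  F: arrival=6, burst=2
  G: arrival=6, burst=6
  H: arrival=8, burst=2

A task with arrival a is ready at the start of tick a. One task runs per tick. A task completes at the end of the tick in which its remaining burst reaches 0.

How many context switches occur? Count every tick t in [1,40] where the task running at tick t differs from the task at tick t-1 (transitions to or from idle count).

context switches = 17

t=0: queue=[A] q_used=0 → run A
t=1: queue=[A,B] q_used=1 → run A
t=2: queue=[B,A] q_used=0 → run B
t=3: queue=[B,A,C,E] q_used=1 → run B
t=4: queue=[A,C,E] q_used=0 → run A
t=5: queue=[A,C,E] q_used=1 → run A
t=6: queue=[C,E,A,F,G] q_used=0 → run C
t=7: queue=[C,E,A,F,G] q_used=1 → run C
t=8: queue=[E,A,F,G,C,H] q_used=0 → run E
t=9: queue=[E,A,F,G,C,H] q_used=1 → run E
t=10: queue=[A,F,G,C,H,E] q_used=0 → run A
t=11: queue=[A,F,G,C,H,E] q_used=1 → run A
t=12: queue=[F,G,C,H,E,A] q_used=0 → run F
t=13: queue=[F,G,C,H,E,A] q_used=1 → run F
t=14: queue=[G,C,H,E,A] q_used=0 → run G
t=15: queue=[G,C,H,E,A] q_used=1 → run G
t=16: queue=[C,H,E,A,G] q_used=0 → run C
t=17: queue=[C,H,E,A,G] q_used=1 → run C
t=18: queue=[H,E,A,G,C] q_used=0 → run H
t=19: queue=[H,E,A,G,C] q_used=1 → run H
t=20: queue=[E,A,G,C] q_used=0 → run E
t=21: queue=[E,A,G,C] q_used=1 → run E
t=22: queue=[A,G,C,E] q_used=0 → run A
t=23: queue=[A,G,C,E] q_used=1 → run A
t=24: queue=[G,C,E] q_used=0 → run G
t=25: queue=[G,C,E] q_used=1 → run G
t=26: queue=[C,E,G] q_used=0 → run C
t=27: queue=[C,E,G] q_used=1 → run C
t=28: queue=[E,G,C] q_used=0 → run E
t=29: queue=[E,G,C] q_used=1 → run E
t=30: queue=[G,C] q_used=0 → run G
t=31: queue=[G,C] q_used=1 → run G
t=32: queue=[C] q_used=0 → run C
t=33: (idle)
t=34: (idle)
t=35: (idle)
t=36: (idle)
t=37: (idle)
t=38: (idle)
t=39: (idle)
t=40: (idle)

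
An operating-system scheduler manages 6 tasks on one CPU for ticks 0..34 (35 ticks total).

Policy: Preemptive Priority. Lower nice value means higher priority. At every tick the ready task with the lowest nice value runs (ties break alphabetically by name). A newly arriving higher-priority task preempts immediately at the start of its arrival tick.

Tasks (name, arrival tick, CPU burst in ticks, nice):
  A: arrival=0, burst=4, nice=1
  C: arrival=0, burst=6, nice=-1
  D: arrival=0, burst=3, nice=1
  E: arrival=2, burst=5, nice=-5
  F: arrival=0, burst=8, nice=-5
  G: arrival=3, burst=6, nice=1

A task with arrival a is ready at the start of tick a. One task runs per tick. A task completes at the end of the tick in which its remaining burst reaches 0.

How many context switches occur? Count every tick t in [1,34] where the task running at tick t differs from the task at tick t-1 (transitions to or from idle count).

context switches = 7

t=0: ready={A,C,D,F} → run F
t=1: ready={A,C,D,F} → run F
t=2: ready={A,C,D,E,F} → run E
t=3: ready={A,C,D,E,F,G} → run E
t=4: ready={A,C,D,E,F,G} → run E
t=5: ready={A,C,D,E,F,G} → run E
t=6: ready={A,C,D,E,F,G} → run E
t=7: ready={A,C,D,F,G} → run F
t=8: ready={A,C,D,F,G} → run F
t=9: ready={A,C,D,F,G} → run F
t=10: ready={A,C,D,F,G} → run F
t=11: ready={A,C,D,F,G} → run F
t=12: ready={A,C,D,F,G} → run F
t=13: ready={A,C,D,G} → run C
t=14: ready={A,C,D,G} → run C
t=15: ready={A,C,D,G} → run C
t=16: ready={A,C,D,G} → run C
t=17: ready={A,C,D,G} → run C
t=18: ready={A,C,D,G} → run C
t=19: ready={A,D,G} → run A
t=20: ready={A,D,G} → run A
t=21: ready={A,D,G} → run A
t=22: ready={A,D,G} → run A
t=23: ready={D,G} → run D
t=24: ready={D,G} → run D
t=25: ready={D,G} → run D
t=26: ready={G} → run G
t=27: ready={G} → run G
t=28: ready={G} → run G
t=29: ready={G} → run G
t=30: ready={G} → run G
t=31: ready={G} → run G
t=32: (idle)
t=33: (idle)
t=34: (idle)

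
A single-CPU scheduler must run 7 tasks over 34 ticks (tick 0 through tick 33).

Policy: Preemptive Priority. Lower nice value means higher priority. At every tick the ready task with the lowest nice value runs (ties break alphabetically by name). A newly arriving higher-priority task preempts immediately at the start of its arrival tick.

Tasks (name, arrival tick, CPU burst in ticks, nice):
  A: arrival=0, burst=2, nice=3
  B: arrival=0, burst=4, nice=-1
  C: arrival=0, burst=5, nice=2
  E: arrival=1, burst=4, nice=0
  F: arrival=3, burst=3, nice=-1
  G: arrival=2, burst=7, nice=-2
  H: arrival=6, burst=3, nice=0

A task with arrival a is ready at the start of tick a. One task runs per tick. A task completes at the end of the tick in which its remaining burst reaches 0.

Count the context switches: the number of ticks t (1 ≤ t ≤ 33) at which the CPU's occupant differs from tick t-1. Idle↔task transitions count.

t=0: ready={A,B,C} → run B
t=1: ready={A,B,C,E} → run B
t=2: ready={A,B,C,E,G} → run G
t=3: ready={A,B,C,E,F,G} → run G
t=4: ready={A,B,C,E,F,G} → run G
t=5: ready={A,B,C,E,F,G} → run G
t=6: ready={A,B,C,E,F,G,H} → run G
t=7: ready={A,B,C,E,F,G,H} → run G
t=8: ready={A,B,C,E,F,G,H} → run G
t=9: ready={A,B,C,E,F,H} → run B
t=10: ready={A,B,C,E,F,H} → run B
t=11: ready={A,C,E,F,H} → run F
t=12: ready={A,C,E,F,H} → run F
t=13: ready={A,C,E,F,H} → run F
t=14: ready={A,C,E,H} → run E
t=15: ready={A,C,E,H} → run E
t=16: ready={A,C,E,H} → run E
t=17: ready={A,C,E,H} → run E
t=18: ready={A,C,H} → run H
t=19: ready={A,C,H} → run H
t=20: ready={A,C,H} → run H
t=21: ready={A,C} → run C
t=22: ready={A,C} → run C
t=23: ready={A,C} → run C
t=24: ready={A,C} → run C
t=25: ready={A,C} → run C
t=26: ready={A} → run A
t=27: ready={A} → run A
t=28: (idle)
t=29: (idle)
t=30: (idle)
t=31: (idle)
t=32: (idle)
t=33: (idle)

context switches = 8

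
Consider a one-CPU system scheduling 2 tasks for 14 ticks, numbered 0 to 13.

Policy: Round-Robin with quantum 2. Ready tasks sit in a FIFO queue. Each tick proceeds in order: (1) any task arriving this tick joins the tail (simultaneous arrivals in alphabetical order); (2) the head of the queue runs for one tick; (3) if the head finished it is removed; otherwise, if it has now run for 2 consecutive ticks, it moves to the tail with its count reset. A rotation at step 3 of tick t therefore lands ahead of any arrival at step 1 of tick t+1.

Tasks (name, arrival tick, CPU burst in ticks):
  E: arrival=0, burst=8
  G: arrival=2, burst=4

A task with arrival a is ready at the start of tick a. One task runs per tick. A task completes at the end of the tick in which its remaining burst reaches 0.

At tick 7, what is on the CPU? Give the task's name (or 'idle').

running at tick 7 = E

t=0: queue=[E] q_used=0 → run E
t=1: queue=[E] q_used=1 → run E
t=2: queue=[E,G] q_used=0 → run E
t=3: queue=[E,G] q_used=1 → run E
t=4: queue=[G,E] q_used=0 → run G
t=5: queue=[G,E] q_used=1 → run G
t=6: queue=[E,G] q_used=0 → run E
t=7: queue=[E,G] q_used=1 → run E
t=8: queue=[G,E] q_used=0 → run G
t=9: queue=[G,E] q_used=1 → run G
t=10: queue=[E] q_used=0 → run E
t=11: queue=[E] q_used=1 → run E
t=12: (idle)
t=13: (idle)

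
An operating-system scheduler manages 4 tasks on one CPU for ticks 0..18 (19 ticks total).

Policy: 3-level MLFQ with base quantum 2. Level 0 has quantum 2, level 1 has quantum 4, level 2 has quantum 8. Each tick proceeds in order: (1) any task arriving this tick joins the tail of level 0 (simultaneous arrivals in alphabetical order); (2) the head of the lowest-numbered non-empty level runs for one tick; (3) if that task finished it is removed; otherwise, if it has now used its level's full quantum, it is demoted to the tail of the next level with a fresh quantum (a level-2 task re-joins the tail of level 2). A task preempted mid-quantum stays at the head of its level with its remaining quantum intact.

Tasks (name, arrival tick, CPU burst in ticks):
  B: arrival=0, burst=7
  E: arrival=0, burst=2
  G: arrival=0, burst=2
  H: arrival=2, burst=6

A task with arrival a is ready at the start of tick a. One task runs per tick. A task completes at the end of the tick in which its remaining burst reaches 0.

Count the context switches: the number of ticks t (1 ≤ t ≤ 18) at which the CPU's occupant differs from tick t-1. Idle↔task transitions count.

t=0: L0/L1/L2 = BEG/-/- → run B
t=1: L0/L1/L2 = BEG/-/- → run B
t=2: L0/L1/L2 = EGH/B/- → run E
t=3: L0/L1/L2 = EGH/B/- → run E
t=4: L0/L1/L2 = GH/B/- → run G
t=5: L0/L1/L2 = GH/B/- → run G
t=6: L0/L1/L2 = H/B/- → run H
t=7: L0/L1/L2 = H/B/- → run H
t=8: L0/L1/L2 = -/BH/- → run B
t=9: L0/L1/L2 = -/BH/- → run B
t=10: L0/L1/L2 = -/BH/- → run B
t=11: L0/L1/L2 = -/BH/- → run B
t=12: L0/L1/L2 = -/H/B → run H
t=13: L0/L1/L2 = -/H/B → run H
t=14: L0/L1/L2 = -/H/B → run H
t=15: L0/L1/L2 = -/H/B → run H
t=16: L0/L1/L2 = -/-/B → run B
t=17: (idle)
t=18: (idle)

context switches = 7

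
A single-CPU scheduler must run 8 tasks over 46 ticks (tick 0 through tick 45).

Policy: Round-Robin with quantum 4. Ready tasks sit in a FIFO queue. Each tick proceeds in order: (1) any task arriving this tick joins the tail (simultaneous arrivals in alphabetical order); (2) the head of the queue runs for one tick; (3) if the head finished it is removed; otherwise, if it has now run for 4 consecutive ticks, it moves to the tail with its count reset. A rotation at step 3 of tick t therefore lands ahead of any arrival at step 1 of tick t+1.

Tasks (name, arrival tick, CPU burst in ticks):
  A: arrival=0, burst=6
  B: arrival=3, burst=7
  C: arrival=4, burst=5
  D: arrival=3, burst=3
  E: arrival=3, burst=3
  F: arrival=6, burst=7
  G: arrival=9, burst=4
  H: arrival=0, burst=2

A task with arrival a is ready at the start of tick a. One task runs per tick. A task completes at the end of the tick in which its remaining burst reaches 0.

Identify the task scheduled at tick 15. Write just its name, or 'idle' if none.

t=0: queue=[A,H] q_used=0 → run A
t=1: queue=[A,H] q_used=1 → run A
t=2: queue=[A,H] q_used=2 → run A
t=3: queue=[A,H,B,D,E] q_used=3 → run A
t=4: queue=[H,B,D,E,A,C] q_used=0 → run H
t=5: queue=[H,B,D,E,A,C] q_used=1 → run H
t=6: queue=[B,D,E,A,C,F] q_used=0 → run B
t=7: queue=[B,D,E,A,C,F] q_used=1 → run B
t=8: queue=[B,D,E,A,C,F] q_used=2 → run B
t=9: queue=[B,D,E,A,C,F,G] q_used=3 → run B
t=10: queue=[D,E,A,C,F,G,B] q_used=0 → run D
t=11: queue=[D,E,A,C,F,G,B] q_used=1 → run D
t=12: queue=[D,E,A,C,F,G,B] q_used=2 → run D
t=13: queue=[E,A,C,F,G,B] q_used=0 → run E
t=14: queue=[E,A,C,F,G,B] q_used=1 → run E
t=15: queue=[E,A,C,F,G,B] q_used=2 → run E
t=16: queue=[A,C,F,G,B] q_used=0 → run A
t=17: queue=[A,C,F,G,B] q_used=1 → run A
t=18: queue=[C,F,G,B] q_used=0 → run C
t=19: queue=[C,F,G,B] q_used=1 → run C
t=20: queue=[C,F,G,B] q_used=2 → run C
t=21: queue=[C,F,G,B] q_used=3 → run C
t=22: queue=[F,G,B,C] q_used=0 → run F
t=23: queue=[F,G,B,C] q_used=1 → run F
t=24: queue=[F,G,B,C] q_used=2 → run F
t=25: queue=[F,G,B,C] q_used=3 → run F
t=26: queue=[G,B,C,F] q_used=0 → run G
t=27: queue=[G,B,C,F] q_used=1 → run G
t=28: queue=[G,B,C,F] q_used=2 → run G
t=29: queue=[G,B,C,F] q_used=3 → run G
t=30: queue=[B,C,F] q_used=0 → run B
t=31: queue=[B,C,F] q_used=1 → run B
t=32: queue=[B,C,F] q_used=2 → run B
t=33: queue=[C,F] q_used=0 → run C
t=34: queue=[F] q_used=0 → run F
t=35: queue=[F] q_used=1 → run F
t=36: queue=[F] q_used=2 → run F
t=37: (idle)
t=38: (idle)
t=39: (idle)
t=40: (idle)
t=41: (idle)
t=42: (idle)
t=43: (idle)
t=44: (idle)
t=45: (idle)

running at tick 15 = E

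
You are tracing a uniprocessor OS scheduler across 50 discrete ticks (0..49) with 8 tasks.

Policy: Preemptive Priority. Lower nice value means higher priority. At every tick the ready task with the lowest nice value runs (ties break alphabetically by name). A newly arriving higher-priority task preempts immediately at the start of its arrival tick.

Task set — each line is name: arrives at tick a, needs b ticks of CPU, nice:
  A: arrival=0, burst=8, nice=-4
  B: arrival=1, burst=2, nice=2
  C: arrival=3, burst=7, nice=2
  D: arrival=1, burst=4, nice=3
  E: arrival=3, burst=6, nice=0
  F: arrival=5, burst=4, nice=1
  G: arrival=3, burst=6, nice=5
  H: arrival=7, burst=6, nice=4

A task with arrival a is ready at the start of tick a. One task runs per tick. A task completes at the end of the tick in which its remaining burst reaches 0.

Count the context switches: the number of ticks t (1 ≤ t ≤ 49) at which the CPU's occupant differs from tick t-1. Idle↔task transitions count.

context switches = 8

t=0: ready={A} → run A
t=1: ready={A,B,D} → run A
t=2: ready={A,B,D} → run A
t=3: ready={A,B,C,D,E,G} → run A
t=4: ready={A,B,C,D,E,G} → run A
t=5: ready={A,B,C,D,E,F,G} → run A
t=6: ready={A,B,C,D,E,F,G} → run A
t=7: ready={A,B,C,D,E,F,G,H} → run A
t=8: ready={B,C,D,E,F,G,H} → run E
t=9: ready={B,C,D,E,F,G,H} → run E
t=10: ready={B,C,D,E,F,G,H} → run E
t=11: ready={B,C,D,E,F,G,H} → run E
t=12: ready={B,C,D,E,F,G,H} → run E
t=13: ready={B,C,D,E,F,G,H} → run E
t=14: ready={B,C,D,F,G,H} → run F
t=15: ready={B,C,D,F,G,H} → run F
t=16: ready={B,C,D,F,G,H} → run F
t=17: ready={B,C,D,F,G,H} → run F
t=18: ready={B,C,D,G,H} → run B
t=19: ready={B,C,D,G,H} → run B
t=20: ready={C,D,G,H} → run C
t=21: ready={C,D,G,H} → run C
t=22: ready={C,D,G,H} → run C
t=23: ready={C,D,G,H} → run C
t=24: ready={C,D,G,H} → run C
t=25: ready={C,D,G,H} → run C
t=26: ready={C,D,G,H} → run C
t=27: ready={D,G,H} → run D
t=28: ready={D,G,H} → run D
t=29: ready={D,G,H} → run D
t=30: ready={D,G,H} → run D
t=31: ready={G,H} → run H
t=32: ready={G,H} → run H
t=33: ready={G,H} → run H
t=34: ready={G,H} → run H
t=35: ready={G,H} → run H
t=36: ready={G,H} → run H
t=37: ready={G} → run G
t=38: ready={G} → run G
t=39: ready={G} → run G
t=40: ready={G} → run G
t=41: ready={G} → run G
t=42: ready={G} → run G
t=43: (idle)
t=44: (idle)
t=45: (idle)
t=46: (idle)
t=47: (idle)
t=48: (idle)
t=49: (idle)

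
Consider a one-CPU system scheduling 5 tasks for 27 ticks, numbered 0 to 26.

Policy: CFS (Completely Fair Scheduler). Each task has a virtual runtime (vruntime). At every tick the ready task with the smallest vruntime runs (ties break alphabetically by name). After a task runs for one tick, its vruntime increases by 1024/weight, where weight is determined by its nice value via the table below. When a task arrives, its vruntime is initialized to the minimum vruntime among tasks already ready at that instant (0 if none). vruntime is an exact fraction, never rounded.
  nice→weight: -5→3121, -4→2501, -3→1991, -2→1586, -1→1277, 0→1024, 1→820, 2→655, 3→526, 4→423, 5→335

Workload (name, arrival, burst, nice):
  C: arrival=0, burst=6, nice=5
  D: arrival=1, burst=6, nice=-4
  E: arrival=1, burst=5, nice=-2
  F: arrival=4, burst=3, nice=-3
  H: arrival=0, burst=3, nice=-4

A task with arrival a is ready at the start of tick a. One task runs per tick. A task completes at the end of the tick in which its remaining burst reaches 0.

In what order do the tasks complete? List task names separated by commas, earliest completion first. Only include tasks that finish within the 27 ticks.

t=0: vr[C=0 H=0] → run C
t=1: vr[C=1024/335 D=0 E=0 H=0] → run D
t=2: vr[C=1024/335 D=1024/2501 E=0 H=0] → run E
t=3: vr[C=1024/335 D=1024/2501 E=512/793 H=0] → run H
t=4: vr[C=1024/335 D=1024/2501 E=512/793 F=1024/2501 H=1024/2501] → run D
t=5: vr[C=1024/335 D=2048/2501 E=512/793 F=1024/2501 H=1024/2501] → run F
t=6: vr[C=1024/335 D=2048/2501 E=512/793 F=4599808/4979491 H=1024/2501] → run H
t=7: vr[C=1024/335 D=2048/2501 E=512/793 F=4599808/4979491 H=2048/2501] → run E
t=8: vr[C=1024/335 D=2048/2501 E=1024/793 F=4599808/4979491 H=2048/2501] → run D
t=9: vr[C=1024/335 D=3072/2501 E=1024/793 F=4599808/4979491 H=2048/2501] → run H
t=10: vr[C=1024/335 D=3072/2501 E=1024/793 F=4599808/4979491] → run F
t=11: vr[C=1024/335 D=3072/2501 E=1024/793 F=7160832/4979491] → run D
t=12: vr[C=1024/335 D=4096/2501 E=1024/793 F=7160832/4979491] → run E
t=13: vr[C=1024/335 D=4096/2501 E=1536/793 F=7160832/4979491] → run F
t=14: vr[C=1024/335 D=4096/2501 E=1536/793] → run D
t=15: vr[C=1024/335 D=5120/2501 E=1536/793] → run E
t=16: vr[C=1024/335 D=5120/2501 E=2048/793] → run D
t=17: vr[C=1024/335 E=2048/793] → run E
t=18: vr[C=1024/335] → run C
t=19: vr[C=2048/335] → run C
t=20: vr[C=3072/335] → run C
t=21: vr[C=4096/335] → run C
t=22: vr[C=1024/67] → run C
t=23: (idle)
t=24: (idle)
t=25: (idle)
t=26: (idle)

completion order = H, F, D, E, C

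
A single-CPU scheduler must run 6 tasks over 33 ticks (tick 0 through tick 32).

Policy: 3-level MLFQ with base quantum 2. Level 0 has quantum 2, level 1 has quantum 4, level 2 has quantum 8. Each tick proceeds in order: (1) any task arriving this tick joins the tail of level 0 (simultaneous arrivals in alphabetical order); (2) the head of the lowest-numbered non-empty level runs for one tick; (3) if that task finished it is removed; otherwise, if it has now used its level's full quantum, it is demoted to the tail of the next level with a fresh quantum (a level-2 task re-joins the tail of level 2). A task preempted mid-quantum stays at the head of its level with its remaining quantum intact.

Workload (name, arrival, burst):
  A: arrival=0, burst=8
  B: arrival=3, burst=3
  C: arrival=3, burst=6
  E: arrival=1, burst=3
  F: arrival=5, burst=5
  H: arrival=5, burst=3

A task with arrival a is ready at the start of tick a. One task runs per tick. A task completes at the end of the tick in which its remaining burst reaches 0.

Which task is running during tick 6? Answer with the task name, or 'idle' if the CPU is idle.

t=0: L0/L1/L2 = A/-/- → run A
t=1: L0/L1/L2 = AE/-/- → run A
t=2: L0/L1/L2 = E/A/- → run E
t=3: L0/L1/L2 = EBC/A/- → run E
t=4: L0/L1/L2 = BC/AE/- → run B
t=5: L0/L1/L2 = BCFH/AE/- → run B
t=6: L0/L1/L2 = CFH/AEB/- → run C
t=7: L0/L1/L2 = CFH/AEB/- → run C
t=8: L0/L1/L2 = FH/AEBC/- → run F
t=9: L0/L1/L2 = FH/AEBC/- → run F
t=10: L0/L1/L2 = H/AEBCF/- → run H
t=11: L0/L1/L2 = H/AEBCF/- → run H
t=12: L0/L1/L2 = -/AEBCFH/- → run A
t=13: L0/L1/L2 = -/AEBCFH/- → run A
t=14: L0/L1/L2 = -/AEBCFH/- → run A
t=15: L0/L1/L2 = -/AEBCFH/- → run A
t=16: L0/L1/L2 = -/EBCFH/A → run E
t=17: L0/L1/L2 = -/BCFH/A → run B
t=18: L0/L1/L2 = -/CFH/A → run C
t=19: L0/L1/L2 = -/CFH/A → run C
t=20: L0/L1/L2 = -/CFH/A → run C
t=21: L0/L1/L2 = -/CFH/A → run C
t=22: L0/L1/L2 = -/FH/A → run F
t=23: L0/L1/L2 = -/FH/A → run F
t=24: L0/L1/L2 = -/FH/A → run F
t=25: L0/L1/L2 = -/H/A → run H
t=26: L0/L1/L2 = -/-/A → run A
t=27: L0/L1/L2 = -/-/A → run A
t=28: (idle)
t=29: (idle)
t=30: (idle)
t=31: (idle)
t=32: (idle)

running at tick 6 = C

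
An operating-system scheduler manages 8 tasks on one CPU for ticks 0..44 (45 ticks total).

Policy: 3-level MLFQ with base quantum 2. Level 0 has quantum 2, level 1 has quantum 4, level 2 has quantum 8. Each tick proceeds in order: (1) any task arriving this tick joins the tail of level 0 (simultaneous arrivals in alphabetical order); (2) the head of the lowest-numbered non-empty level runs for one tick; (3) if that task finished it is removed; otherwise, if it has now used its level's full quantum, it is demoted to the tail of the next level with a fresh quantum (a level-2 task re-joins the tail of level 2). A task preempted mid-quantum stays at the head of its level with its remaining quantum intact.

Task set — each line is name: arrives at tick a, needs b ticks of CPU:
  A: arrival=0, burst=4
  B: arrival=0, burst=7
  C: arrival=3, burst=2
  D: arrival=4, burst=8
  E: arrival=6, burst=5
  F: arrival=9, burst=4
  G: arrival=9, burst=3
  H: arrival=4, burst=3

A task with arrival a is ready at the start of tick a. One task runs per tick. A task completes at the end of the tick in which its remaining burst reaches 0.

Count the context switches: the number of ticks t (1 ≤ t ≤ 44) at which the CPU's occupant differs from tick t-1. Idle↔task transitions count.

t=0: L0/L1/L2 = AB/-/- → run A
t=1: L0/L1/L2 = AB/-/- → run A
t=2: L0/L1/L2 = B/A/- → run B
t=3: L0/L1/L2 = BC/A/- → run B
t=4: L0/L1/L2 = CDH/AB/- → run C
t=5: L0/L1/L2 = CDH/AB/- → run C
t=6: L0/L1/L2 = DHE/AB/- → run D
t=7: L0/L1/L2 = DHE/AB/- → run D
t=8: L0/L1/L2 = HE/ABD/- → run H
t=9: L0/L1/L2 = HEFG/ABD/- → run H
t=10: L0/L1/L2 = EFG/ABDH/- → run E
t=11: L0/L1/L2 = EFG/ABDH/- → run E
t=12: L0/L1/L2 = FG/ABDHE/- → run F
t=13: L0/L1/L2 = FG/ABDHE/- → run F
t=14: L0/L1/L2 = G/ABDHEF/- → run G
t=15: L0/L1/L2 = G/ABDHEF/- → run G
t=16: L0/L1/L2 = -/ABDHEFG/- → run A
t=17: L0/L1/L2 = -/ABDHEFG/- → run A
t=18: L0/L1/L2 = -/BDHEFG/- → run B
t=19: L0/L1/L2 = -/BDHEFG/- → run B
t=20: L0/L1/L2 = -/BDHEFG/- → run B
t=21: L0/L1/L2 = -/BDHEFG/- → run B
t=22: L0/L1/L2 = -/DHEFG/B → run D
t=23: L0/L1/L2 = -/DHEFG/B → run D
t=24: L0/L1/L2 = -/DHEFG/B → run D
t=25: L0/L1/L2 = -/DHEFG/B → run D
t=26: L0/L1/L2 = -/HEFG/BD → run H
t=27: L0/L1/L2 = -/EFG/BD → run E
t=28: L0/L1/L2 = -/EFG/BD → run E
t=29: L0/L1/L2 = -/EFG/BD → run E
t=30: L0/L1/L2 = -/FG/BD → run F
t=31: L0/L1/L2 = -/FG/BD → run F
t=32: L0/L1/L2 = -/G/BD → run G
t=33: L0/L1/L2 = -/-/BD → run B
t=34: L0/L1/L2 = -/-/D → run D
t=35: L0/L1/L2 = -/-/D → run D
t=36: (idle)
t=37: (idle)
t=38: (idle)
t=39: (idle)
t=40: (idle)
t=41: (idle)
t=42: (idle)
t=43: (idle)
t=44: (idle)

context switches = 17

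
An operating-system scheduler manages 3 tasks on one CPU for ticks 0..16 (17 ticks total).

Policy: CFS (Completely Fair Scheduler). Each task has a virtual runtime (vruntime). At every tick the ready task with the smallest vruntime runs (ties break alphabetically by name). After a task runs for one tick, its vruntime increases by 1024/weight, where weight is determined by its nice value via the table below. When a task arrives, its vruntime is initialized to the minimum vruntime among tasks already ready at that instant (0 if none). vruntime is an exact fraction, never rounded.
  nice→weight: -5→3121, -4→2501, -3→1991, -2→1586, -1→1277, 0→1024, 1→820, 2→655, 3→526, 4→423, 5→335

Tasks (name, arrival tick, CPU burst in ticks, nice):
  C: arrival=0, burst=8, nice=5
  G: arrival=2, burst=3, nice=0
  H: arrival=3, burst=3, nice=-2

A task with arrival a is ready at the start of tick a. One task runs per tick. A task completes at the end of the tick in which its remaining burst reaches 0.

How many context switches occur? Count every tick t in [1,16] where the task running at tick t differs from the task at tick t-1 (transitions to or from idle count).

t=0: vr[C=0] → run C
t=1: vr[C=1024/335] → run C
t=2: vr[C=2048/335 G=2048/335] → run C
t=3: vr[C=3072/335 G=2048/335 H=2048/335] → run G
t=4: vr[C=3072/335 G=2383/335 H=2048/335] → run H
t=5: vr[C=3072/335 G=2383/335 H=1795584/265655] → run H
t=6: vr[C=3072/335 G=2383/335 H=1967104/265655] → run G
t=7: vr[C=3072/335 G=2718/335 H=1967104/265655] → run H
t=8: vr[C=3072/335 G=2718/335] → run G
t=9: vr[C=3072/335] → run C
t=10: vr[C=4096/335] → run C
t=11: vr[C=1024/67] → run C
t=12: vr[C=6144/335] → run C
t=13: vr[C=7168/335] → run C
t=14: (idle)
t=15: (idle)
t=16: (idle)

context switches = 7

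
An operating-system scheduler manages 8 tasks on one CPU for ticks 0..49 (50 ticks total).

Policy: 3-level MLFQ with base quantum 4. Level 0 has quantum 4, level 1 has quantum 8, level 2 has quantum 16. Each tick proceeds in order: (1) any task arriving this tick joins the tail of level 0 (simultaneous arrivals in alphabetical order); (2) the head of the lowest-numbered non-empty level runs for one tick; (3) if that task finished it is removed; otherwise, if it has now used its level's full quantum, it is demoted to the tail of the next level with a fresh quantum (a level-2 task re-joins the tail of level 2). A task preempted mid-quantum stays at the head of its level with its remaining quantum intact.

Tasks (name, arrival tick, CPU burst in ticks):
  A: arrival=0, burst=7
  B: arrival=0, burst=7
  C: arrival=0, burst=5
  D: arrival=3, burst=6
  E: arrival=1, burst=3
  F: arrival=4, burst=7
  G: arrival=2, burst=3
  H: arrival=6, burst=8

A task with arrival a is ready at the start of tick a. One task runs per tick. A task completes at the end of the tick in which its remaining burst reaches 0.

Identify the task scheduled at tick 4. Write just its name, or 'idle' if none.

t=0: L0/L1/L2 = ABC/-/- → run A
t=1: L0/L1/L2 = ABCE/-/- → run A
t=2: L0/L1/L2 = ABCEG/-/- → run A
t=3: L0/L1/L2 = ABCEGD/-/- → run A
t=4: L0/L1/L2 = BCEGDF/A/- → run B
t=5: L0/L1/L2 = BCEGDF/A/- → run B
t=6: L0/L1/L2 = BCEGDFH/A/- → run B
t=7: L0/L1/L2 = BCEGDFH/A/- → run B
t=8: L0/L1/L2 = CEGDFH/AB/- → run C
t=9: L0/L1/L2 = CEGDFH/AB/- → run C
t=10: L0/L1/L2 = CEGDFH/AB/- → run C
t=11: L0/L1/L2 = CEGDFH/AB/- → run C
t=12: L0/L1/L2 = EGDFH/ABC/- → run E
t=13: L0/L1/L2 = EGDFH/ABC/- → run E
t=14: L0/L1/L2 = EGDFH/ABC/- → run E
t=15: L0/L1/L2 = GDFH/ABC/- → run G
t=16: L0/L1/L2 = GDFH/ABC/- → run G
t=17: L0/L1/L2 = GDFH/ABC/- → run G
t=18: L0/L1/L2 = DFH/ABC/- → run D
t=19: L0/L1/L2 = DFH/ABC/- → run D
t=20: L0/L1/L2 = DFH/ABC/- → run D
t=21: L0/L1/L2 = DFH/ABC/- → run D
t=22: L0/L1/L2 = FH/ABCD/- → run F
t=23: L0/L1/L2 = FH/ABCD/- → run F
t=24: L0/L1/L2 = FH/ABCD/- → run F
t=25: L0/L1/L2 = FH/ABCD/- → run F
t=26: L0/L1/L2 = H/ABCDF/- → run H
t=27: L0/L1/L2 = H/ABCDF/- → run H
t=28: L0/L1/L2 = H/ABCDF/- → run H
t=29: L0/L1/L2 = H/ABCDF/- → run H
t=30: L0/L1/L2 = -/ABCDFH/- → run A
t=31: L0/L1/L2 = -/ABCDFH/- → run A
t=32: L0/L1/L2 = -/ABCDFH/- → run A
t=33: L0/L1/L2 = -/BCDFH/- → run B
t=34: L0/L1/L2 = -/BCDFH/- → run B
t=35: L0/L1/L2 = -/BCDFH/- → run B
t=36: L0/L1/L2 = -/CDFH/- → run C
t=37: L0/L1/L2 = -/DFH/- → run D
t=38: L0/L1/L2 = -/DFH/- → run D
t=39: L0/L1/L2 = -/FH/- → run F
t=40: L0/L1/L2 = -/FH/- → run F
t=41: L0/L1/L2 = -/FH/- → run F
t=42: L0/L1/L2 = -/H/- → run H
t=43: L0/L1/L2 = -/H/- → run H
t=44: L0/L1/L2 = -/H/- → run H
t=45: L0/L1/L2 = -/H/- → run H
t=46: (idle)
t=47: (idle)
t=48: (idle)
t=49: (idle)

running at tick 4 = B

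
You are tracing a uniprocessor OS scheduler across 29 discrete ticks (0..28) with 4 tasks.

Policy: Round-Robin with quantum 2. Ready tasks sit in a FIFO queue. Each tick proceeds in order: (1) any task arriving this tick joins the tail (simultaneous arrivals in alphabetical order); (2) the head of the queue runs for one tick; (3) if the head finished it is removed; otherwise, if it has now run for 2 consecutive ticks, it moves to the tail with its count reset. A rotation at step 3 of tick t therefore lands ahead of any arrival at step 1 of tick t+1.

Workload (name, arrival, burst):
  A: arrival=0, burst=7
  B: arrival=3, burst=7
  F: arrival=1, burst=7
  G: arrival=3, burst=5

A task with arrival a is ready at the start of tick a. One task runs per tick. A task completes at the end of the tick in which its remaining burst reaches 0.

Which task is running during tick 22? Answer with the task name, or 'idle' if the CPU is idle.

t=0: queue=[A] q_used=0 → run A
t=1: queue=[A,F] q_used=1 → run A
t=2: queue=[F,A] q_used=0 → run F
t=3: queue=[F,A,B,G] q_used=1 → run F
t=4: queue=[A,B,G,F] q_used=0 → run A
t=5: queue=[A,B,G,F] q_used=1 → run A
t=6: queue=[B,G,F,A] q_used=0 → run B
t=7: queue=[B,G,F,A] q_used=1 → run B
t=8: queue=[G,F,A,B] q_used=0 → run G
t=9: queue=[G,F,A,B] q_used=1 → run G
t=10: queue=[F,A,B,G] q_used=0 → run F
t=11: queue=[F,A,B,G] q_used=1 → run F
t=12: queue=[A,B,G,F] q_used=0 → run A
t=13: queue=[A,B,G,F] q_used=1 → run A
t=14: queue=[B,G,F,A] q_used=0 → run B
t=15: queue=[B,G,F,A] q_used=1 → run B
t=16: queue=[G,F,A,B] q_used=0 → run G
t=17: queue=[G,F,A,B] q_used=1 → run G
t=18: queue=[F,A,B,G] q_used=0 → run F
t=19: queue=[F,A,B,G] q_used=1 → run F
t=20: queue=[A,B,G,F] q_used=0 → run A
t=21: queue=[B,G,F] q_used=0 → run B
t=22: queue=[B,G,F] q_used=1 → run B
t=23: queue=[G,F,B] q_used=0 → run G
t=24: queue=[F,B] q_used=0 → run F
t=25: queue=[B] q_used=0 → run B
t=26: (idle)
t=27: (idle)
t=28: (idle)

running at tick 22 = B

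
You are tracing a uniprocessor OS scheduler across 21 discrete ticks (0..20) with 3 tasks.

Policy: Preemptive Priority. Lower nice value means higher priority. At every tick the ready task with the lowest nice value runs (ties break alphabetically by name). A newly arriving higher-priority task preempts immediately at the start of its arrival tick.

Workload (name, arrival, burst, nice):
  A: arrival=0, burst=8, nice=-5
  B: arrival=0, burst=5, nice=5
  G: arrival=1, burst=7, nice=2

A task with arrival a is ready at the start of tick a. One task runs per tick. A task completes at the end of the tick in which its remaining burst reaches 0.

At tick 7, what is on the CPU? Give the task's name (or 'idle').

running at tick 7 = A

t=0: ready={A,B} → run A
t=1: ready={A,B,G} → run A
t=2: ready={A,B,G} → run A
t=3: ready={A,B,G} → run A
t=4: ready={A,B,G} → run A
t=5: ready={A,B,G} → run A
t=6: ready={A,B,G} → run A
t=7: ready={A,B,G} → run A
t=8: ready={B,G} → run G
t=9: ready={B,G} → run G
t=10: ready={B,G} → run G
t=11: ready={B,G} → run G
t=12: ready={B,G} → run G
t=13: ready={B,G} → run G
t=14: ready={B,G} → run G
t=15: ready={B} → run B
t=16: ready={B} → run B
t=17: ready={B} → run B
t=18: ready={B} → run B
t=19: ready={B} → run B
t=20: (idle)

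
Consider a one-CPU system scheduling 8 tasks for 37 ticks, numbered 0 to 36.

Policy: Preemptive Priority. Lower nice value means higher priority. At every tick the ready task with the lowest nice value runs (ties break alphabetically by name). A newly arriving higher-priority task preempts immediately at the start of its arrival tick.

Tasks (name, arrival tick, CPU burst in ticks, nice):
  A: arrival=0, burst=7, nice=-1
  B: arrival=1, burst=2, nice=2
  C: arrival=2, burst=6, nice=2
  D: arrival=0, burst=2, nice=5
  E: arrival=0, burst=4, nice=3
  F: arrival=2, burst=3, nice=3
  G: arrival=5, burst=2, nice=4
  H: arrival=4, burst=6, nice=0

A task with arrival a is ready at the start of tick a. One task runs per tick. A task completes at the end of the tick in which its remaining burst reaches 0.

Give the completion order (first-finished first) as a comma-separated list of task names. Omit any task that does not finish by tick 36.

t=0: ready={A,D,E} → run A
t=1: ready={A,B,D,E} → run A
t=2: ready={A,B,C,D,E,F} → run A
t=3: ready={A,B,C,D,E,F} → run A
t=4: ready={A,B,C,D,E,F,H} → run A
t=5: ready={A,B,C,D,E,F,G,H} → run A
t=6: ready={A,B,C,D,E,F,G,H} → run A
t=7: ready={B,C,D,E,F,G,H} → run H
t=8: ready={B,C,D,E,F,G,H} → run H
t=9: ready={B,C,D,E,F,G,H} → run H
t=10: ready={B,C,D,E,F,G,H} → run H
t=11: ready={B,C,D,E,F,G,H} → run H
t=12: ready={B,C,D,E,F,G,H} → run H
t=13: ready={B,C,D,E,F,G} → run B
t=14: ready={B,C,D,E,F,G} → run B
t=15: ready={C,D,E,F,G} → run C
t=16: ready={C,D,E,F,G} → run C
t=17: ready={C,D,E,F,G} → run C
t=18: ready={C,D,E,F,G} → run C
t=19: ready={C,D,E,F,G} → run C
t=20: ready={C,D,E,F,G} → run C
t=21: ready={D,E,F,G} → run E
t=22: ready={D,E,F,G} → run E
t=23: ready={D,E,F,G} → run E
t=24: ready={D,E,F,G} → run E
t=25: ready={D,F,G} → run F
t=26: ready={D,F,G} → run F
t=27: ready={D,F,G} → run F
t=28: ready={D,G} → run G
t=29: ready={D,G} → run G
t=30: ready={D} → run D
t=31: ready={D} → run D
t=32: (idle)
t=33: (idle)
t=34: (idle)
t=35: (idle)
t=36: (idle)

completion order = A, H, B, C, E, F, G, D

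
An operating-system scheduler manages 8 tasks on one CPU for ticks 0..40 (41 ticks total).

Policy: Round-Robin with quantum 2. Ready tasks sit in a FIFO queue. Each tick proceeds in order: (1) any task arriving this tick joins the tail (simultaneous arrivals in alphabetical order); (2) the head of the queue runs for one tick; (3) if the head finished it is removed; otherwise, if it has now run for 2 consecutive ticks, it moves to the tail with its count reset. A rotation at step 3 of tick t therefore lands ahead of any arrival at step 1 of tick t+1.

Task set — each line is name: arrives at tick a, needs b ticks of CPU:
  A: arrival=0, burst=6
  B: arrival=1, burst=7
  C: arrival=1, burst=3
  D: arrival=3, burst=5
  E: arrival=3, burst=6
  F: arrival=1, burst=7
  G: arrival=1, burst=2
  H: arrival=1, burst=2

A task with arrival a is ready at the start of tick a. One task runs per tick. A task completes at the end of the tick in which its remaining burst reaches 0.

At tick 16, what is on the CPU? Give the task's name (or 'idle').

running at tick 16 = E

t=0: queue=[A] q_used=0 → run A
t=1: queue=[A,B,C,F,G,H] q_used=1 → run A
t=2: queue=[B,C,F,G,H,A] q_used=0 → run B
t=3: queue=[B,C,F,G,H,A,D,E] q_used=1 → run B
t=4: queue=[C,F,G,H,A,D,E,B] q_used=0 → run C
t=5: queue=[C,F,G,H,A,D,E,B] q_used=1 → run C
t=6: queue=[F,G,H,A,D,E,B,C] q_used=0 → run F
t=7: queue=[F,G,H,A,D,E,B,C] q_used=1 → run F
t=8: queue=[G,H,A,D,E,B,C,F] q_used=0 → run G
t=9: queue=[G,H,A,D,E,B,C,F] q_used=1 → run G
t=10: queue=[H,A,D,E,B,C,F] q_used=0 → run H
t=11: queue=[H,A,D,E,B,C,F] q_used=1 → run H
t=12: queue=[A,D,E,B,C,F] q_used=0 → run A
t=13: queue=[A,D,E,B,C,F] q_used=1 → run A
t=14: queue=[D,E,B,C,F,A] q_used=0 → run D
t=15: queue=[D,E,B,C,F,A] q_used=1 → run D
t=16: queue=[E,B,C,F,A,D] q_used=0 → run E
t=17: queue=[E,B,C,F,A,D] q_used=1 → run E
t=18: queue=[B,C,F,A,D,E] q_used=0 → run B
t=19: queue=[B,C,F,A,D,E] q_used=1 → run B
t=20: queue=[C,F,A,D,E,B] q_used=0 → run C
t=21: queue=[F,A,D,E,B] q_used=0 → run F
t=22: queue=[F,A,D,E,B] q_used=1 → run F
t=23: queue=[A,D,E,B,F] q_used=0 → run A
t=24: queue=[A,D,E,B,F] q_used=1 → run A
t=25: queue=[D,E,B,F] q_used=0 → run D
t=26: queue=[D,E,B,F] q_used=1 → run D
t=27: queue=[E,B,F,D] q_used=0 → run E
t=28: queue=[E,B,F,D] q_used=1 → run E
t=29: queue=[B,F,D,E] q_used=0 → run B
t=30: queue=[B,F,D,E] q_used=1 → run B
t=31: queue=[F,D,E,B] q_used=0 → run F
t=32: queue=[F,D,E,B] q_used=1 → run F
t=33: queue=[D,E,B,F] q_used=0 → run D
t=34: queue=[E,B,F] q_used=0 → run E
t=35: queue=[E,B,F] q_used=1 → run E
t=36: queue=[B,F] q_used=0 → run B
t=37: queue=[F] q_used=0 → run F
t=38: (idle)
t=39: (idle)
t=40: (idle)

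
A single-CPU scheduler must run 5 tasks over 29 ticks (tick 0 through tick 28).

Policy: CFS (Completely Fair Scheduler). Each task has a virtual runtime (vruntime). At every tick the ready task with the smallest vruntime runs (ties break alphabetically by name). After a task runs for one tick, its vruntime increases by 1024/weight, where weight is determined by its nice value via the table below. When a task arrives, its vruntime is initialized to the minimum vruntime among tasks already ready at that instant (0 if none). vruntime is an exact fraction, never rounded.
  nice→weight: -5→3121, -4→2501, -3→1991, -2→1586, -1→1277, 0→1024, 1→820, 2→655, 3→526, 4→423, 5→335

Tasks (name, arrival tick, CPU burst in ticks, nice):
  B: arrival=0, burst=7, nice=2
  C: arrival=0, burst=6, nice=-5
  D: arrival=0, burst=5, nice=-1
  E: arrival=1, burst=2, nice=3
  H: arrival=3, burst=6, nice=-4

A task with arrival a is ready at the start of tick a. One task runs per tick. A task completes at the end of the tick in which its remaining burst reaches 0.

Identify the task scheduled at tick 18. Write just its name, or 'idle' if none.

running at tick 18 = H

t=0: vr[B=0 C=0 D=0] → run B
t=1: vr[B=1024/655 C=0 D=0 E=0] → run C
t=2: vr[B=1024/655 C=1024/3121 D=0 E=0] → run D
t=3: vr[B=1024/655 C=1024/3121 D=1024/1277 E=0 H=0] → run E
t=4: vr[B=1024/655 C=1024/3121 D=1024/1277 E=512/263 H=0] → run H
t=5: vr[B=1024/655 C=1024/3121 D=1024/1277 E=512/263 H=1024/2501] → run C
t=6: vr[B=1024/655 C=2048/3121 D=1024/1277 E=512/263 H=1024/2501] → run H
t=7: vr[B=1024/655 C=2048/3121 D=1024/1277 E=512/263 H=2048/2501] → run C
t=8: vr[B=1024/655 C=3072/3121 D=1024/1277 E=512/263 H=2048/2501] → run D
t=9: vr[B=1024/655 C=3072/3121 D=2048/1277 E=512/263 H=2048/2501] → run H
t=10: vr[B=1024/655 C=3072/3121 D=2048/1277 E=512/263 H=3072/2501] → run C
t=11: vr[B=1024/655 C=4096/3121 D=2048/1277 E=512/263 H=3072/2501] → run H
t=12: vr[B=1024/655 C=4096/3121 D=2048/1277 E=512/263 H=4096/2501] → run C
t=13: vr[B=1024/655 C=5120/3121 D=2048/1277 E=512/263 H=4096/2501] → run B
t=14: vr[B=2048/655 C=5120/3121 D=2048/1277 E=512/263 H=4096/2501] → run D
t=15: vr[B=2048/655 C=5120/3121 D=3072/1277 E=512/263 H=4096/2501] → run H
t=16: vr[B=2048/655 C=5120/3121 D=3072/1277 E=512/263 H=5120/2501] → run C
t=17: vr[B=2048/655 D=3072/1277 E=512/263 H=5120/2501] → run E
t=18: vr[B=2048/655 D=3072/1277 H=5120/2501] → run H
t=19: vr[B=2048/655 D=3072/1277] → run D
t=20: vr[B=2048/655 D=4096/1277] → run B
t=21: vr[B=3072/655 D=4096/1277] → run D
t=22: vr[B=3072/655] → run B
t=23: vr[B=4096/655] → run B
t=24: vr[B=1024/131] → run B
t=25: vr[B=6144/655] → run B
t=26: (idle)
t=27: (idle)
t=28: (idle)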